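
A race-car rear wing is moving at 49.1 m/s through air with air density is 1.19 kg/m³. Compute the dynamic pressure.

q = 1430 Pa

q = ½ρv² = ½ × 1.19 × 49.1² = 1430 Pa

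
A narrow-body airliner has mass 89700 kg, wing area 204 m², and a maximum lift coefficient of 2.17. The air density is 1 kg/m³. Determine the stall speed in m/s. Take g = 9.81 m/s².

At stall, lift equals weight: L = W = m·g = 89700 × 9.81 = 8.8×10^5 N.
From L = ½ρV²S·CL,max = W: V_stall = √(2W/(ρSCL,max)) = √(2·8.8×10^5/(1·204·2.17))
V_stall = √3976 = 63.1 m/s

V_stall = 63.1 m/s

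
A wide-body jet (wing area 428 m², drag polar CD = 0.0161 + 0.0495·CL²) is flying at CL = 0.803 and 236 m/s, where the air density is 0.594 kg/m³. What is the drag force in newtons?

D = 3.4×10^5 N

CD = 0.0161 + 0.0495 × 0.803² = 0.04802
D = ½ρv²S·CD = ½ × 0.594 × 236² × 428 × 0.04802 = 3.4×10^5 N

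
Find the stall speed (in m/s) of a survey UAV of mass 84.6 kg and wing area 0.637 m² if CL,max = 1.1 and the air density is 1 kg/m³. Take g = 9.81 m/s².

Weight W = mg = 84.6 × 9.81 = 829.9 N.
From L = ½ρV²S·CL,max = W: V_stall = √(2W/(ρSCL,max)) = √(2·829.9/(1·0.637·1.1))
V_stall = √2369 = 48.7 m/s

V_stall = 48.7 m/s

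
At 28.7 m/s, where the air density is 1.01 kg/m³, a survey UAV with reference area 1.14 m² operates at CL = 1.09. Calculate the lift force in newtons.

L = 517 N

L = ½ρv²S·CL = ½ × 1.01 × 28.7² × 1.14 × 1.09 = 517 N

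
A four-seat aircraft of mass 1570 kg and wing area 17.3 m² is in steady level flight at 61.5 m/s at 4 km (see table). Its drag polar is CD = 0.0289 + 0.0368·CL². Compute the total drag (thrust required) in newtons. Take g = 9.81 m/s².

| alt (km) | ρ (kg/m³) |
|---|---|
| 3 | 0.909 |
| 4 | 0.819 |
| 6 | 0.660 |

At 4 km, from the table: ρ = 0.819 kg/m³.
Weight W = mg = 1570 × 9.81 = 15402 N; in level flight L = W.
q = ½ρv² = ½ × 0.819 × 61.5² = 1549 Pa.
CL = 2W/(ρv²S) = 2×15402/(0.819×61.5²×17.3) = 0.5748.
CD = 0.0289 + 0.0368 × 0.5748² = 0.04106.
D = q·S·CD = 1549 × 17.3 × 0.04106 = 1100 N

D = 1100 N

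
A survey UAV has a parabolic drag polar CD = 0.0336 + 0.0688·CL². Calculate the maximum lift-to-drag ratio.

(L/D)max = 10.4

For CD = CD0 + K·CL², (L/D)max occurs at CL* = √(CD0/K) and equals 1/(2√(K·CD0)).
(L/D)max = 1/(2√(0.0688 × 0.0336)) = 1/(2 × 0.04808) = 10.4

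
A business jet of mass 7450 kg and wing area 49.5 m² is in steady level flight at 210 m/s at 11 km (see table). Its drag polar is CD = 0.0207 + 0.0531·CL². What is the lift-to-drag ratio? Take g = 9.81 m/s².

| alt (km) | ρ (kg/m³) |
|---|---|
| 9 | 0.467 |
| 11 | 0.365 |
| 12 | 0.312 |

L/D = 8.16

At 11 km, from the table: ρ = 0.365 kg/m³.
In steady level flight, lift balances weight: W = mg = 7450 × 9.81 = 73084 N.
Dynamic pressure q = 0.5 × 0.365 × 210² = 8048 Pa.
CL = 2W/(ρv²S) = 2×73084/(0.365×210²×49.5) = 0.1835.
CD = 0.0207 + 0.0531 × 0.1835² = 0.02249.
L/D = CL/CD = 0.1835 / 0.02249 = 8.16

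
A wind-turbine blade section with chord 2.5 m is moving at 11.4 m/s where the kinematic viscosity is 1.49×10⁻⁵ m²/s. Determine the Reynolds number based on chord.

Re = 1.91×10^6

Re = v·c/ν = 11.4 × 2.5 / (1.49×10⁻⁵) = 1.91×10^6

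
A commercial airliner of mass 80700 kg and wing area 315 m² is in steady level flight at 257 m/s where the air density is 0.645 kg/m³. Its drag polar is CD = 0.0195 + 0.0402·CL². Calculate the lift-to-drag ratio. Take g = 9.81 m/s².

L/D = 5.88

Weight W = mg = 80700 × 9.81 = 7.9167×10^5 N; in level flight L = W.
q = ½ρv² = ½ × 0.645 × 257² = 21300 Pa.
CL = 2W/(ρv²S) = 2×7.9167×10^5/(0.645×257²×315) = 0.118.
CD = 0.0195 + 0.0402 × 0.118² = 0.02006.
L/D = CL/CD = 0.118 / 0.02006 = 5.88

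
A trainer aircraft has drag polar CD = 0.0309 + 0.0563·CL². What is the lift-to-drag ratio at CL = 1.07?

CD = 0.0309 + 0.0563 × 1.07² = 0.09536
L/D = CL/CD = 1.07 / 0.09536 = 11.2

L/D = 11.2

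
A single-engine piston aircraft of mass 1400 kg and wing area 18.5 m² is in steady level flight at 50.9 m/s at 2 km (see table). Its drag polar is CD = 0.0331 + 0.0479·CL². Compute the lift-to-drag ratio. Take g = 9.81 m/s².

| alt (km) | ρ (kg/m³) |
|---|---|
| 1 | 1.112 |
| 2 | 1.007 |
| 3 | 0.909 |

At 2 km, from the table: ρ = 1.007 kg/m³.
Weight W = mg = 1400 × 9.81 = 13734 N; in level flight L = W.
q = ½ρv² = ½ × 1.007 × 50.9² = 1304 Pa.
CL = W/(q·S) = 13734 / (1304 × 18.5) = 0.5691.
CD = 0.0331 + 0.0479 × 0.5691² = 0.04861.
L/D = CL/CD = 0.5691 / 0.04861 = 11.7

L/D = 11.7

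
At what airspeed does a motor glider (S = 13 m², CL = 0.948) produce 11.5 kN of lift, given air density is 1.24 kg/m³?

L = ½ρv²S·CL ⇒ v = √(2L/(ρ·S·CL))
v = √(2 × 11500 / (1.24 × 13 × 0.948)) = √1505 = 38.8 m/s

v = 38.8 m/s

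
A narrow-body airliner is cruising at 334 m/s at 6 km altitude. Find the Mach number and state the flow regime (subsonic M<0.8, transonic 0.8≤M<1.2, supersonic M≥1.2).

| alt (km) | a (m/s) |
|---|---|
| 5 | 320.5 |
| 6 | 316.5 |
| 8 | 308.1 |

At 6 km, from the table: a = 316.5 m/s.
M = v/a = 334 / 316.5 = 1.06
M = 1.06 → transonic.

M = 1.06 (transonic)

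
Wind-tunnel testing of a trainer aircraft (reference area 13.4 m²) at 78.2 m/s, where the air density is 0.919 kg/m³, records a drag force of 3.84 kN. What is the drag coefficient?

From D = ½ρv²S·CD, rearranging gives CD = 2D/(ρv²S).
CD = 2 × 3840 / (0.919 × 78.2² × 13.4) = 0.102

CD = 0.102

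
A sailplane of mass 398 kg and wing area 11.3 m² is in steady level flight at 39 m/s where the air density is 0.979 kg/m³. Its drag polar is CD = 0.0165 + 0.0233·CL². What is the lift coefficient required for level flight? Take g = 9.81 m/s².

CL = 0.464

Weight W = mg = 398 × 9.81 = 3904.4 N; in level flight L = W.
q = ½ρv² = ½ × 0.979 × 39² = 744.5 Pa.
CL = W/(q·S) = 3904.4 / (744.5 × 11.3) = 0.4641.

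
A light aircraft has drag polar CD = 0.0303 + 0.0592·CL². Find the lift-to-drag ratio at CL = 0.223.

L/D = 6.71

CD = 0.0303 + 0.0592 × 0.223² = 0.03324
L/D = CL/CD = 0.223 / 0.03324 = 6.71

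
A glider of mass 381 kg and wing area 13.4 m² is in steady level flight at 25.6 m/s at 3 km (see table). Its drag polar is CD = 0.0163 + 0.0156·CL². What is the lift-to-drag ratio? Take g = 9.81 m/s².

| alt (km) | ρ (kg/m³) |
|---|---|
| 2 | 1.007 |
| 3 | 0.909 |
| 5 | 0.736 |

L/D = 31.2

At 3 km, from the table: ρ = 0.909 kg/m³.
Weight W = mg = 381 × 9.81 = 3737.6 N; in level flight L = W.
Dynamic pressure q = 0.5 × 0.909 × 25.6² = 297.9 Pa.
Required CL = L/(qS) = 3737.6/(297.9·13.4) = 0.9364.
CD = 0.0163 + 0.0156 × 0.9364² = 0.02998.
L/D = CL/CD = 0.9364 / 0.02998 = 31.2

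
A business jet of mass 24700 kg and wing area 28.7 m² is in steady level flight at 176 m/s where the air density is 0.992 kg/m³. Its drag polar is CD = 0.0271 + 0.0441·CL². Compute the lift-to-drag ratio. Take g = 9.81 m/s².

L/D = 13.6

Weight W = mg = 24700 × 9.81 = 2.4231×10^5 N; in level flight L = W.
q = ½ρv² = ½ × 0.992 × 176² = 15360 Pa.
Required CL = L/(qS) = 2.4231×10^5/(15360·28.7) = 0.5495.
CD = 0.0271 + 0.0441 × 0.5495² = 0.04042.
L/D = CL/CD = 0.5495 / 0.04042 = 13.6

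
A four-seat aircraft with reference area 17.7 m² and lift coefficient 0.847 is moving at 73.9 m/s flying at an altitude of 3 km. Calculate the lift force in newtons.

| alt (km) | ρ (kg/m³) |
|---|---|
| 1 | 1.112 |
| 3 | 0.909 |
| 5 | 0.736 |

L = 37200 N

At 3 km, from the table: ρ = 0.909 kg/m³.
Dynamic pressure q = ½ρv² = ½ × 0.909 × 73.9² = 2482 Pa.
L = q·S·CL = 2482 × 17.7 × 0.847 = 37200 N ≈ 37.2 kN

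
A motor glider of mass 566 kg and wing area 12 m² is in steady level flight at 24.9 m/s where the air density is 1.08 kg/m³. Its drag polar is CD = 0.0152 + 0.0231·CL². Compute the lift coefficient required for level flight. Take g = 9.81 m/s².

CL = 1.38

Level flight ⇒ L = W = m·g = 566 × 9.81 = 5552.5 N.
Dynamic pressure q = 0.5 × 1.08 × 24.9² = 334.8 Pa.
CL = 2W/(ρv²S) = 2×5552.5/(1.08×24.9²×12) = 1.382.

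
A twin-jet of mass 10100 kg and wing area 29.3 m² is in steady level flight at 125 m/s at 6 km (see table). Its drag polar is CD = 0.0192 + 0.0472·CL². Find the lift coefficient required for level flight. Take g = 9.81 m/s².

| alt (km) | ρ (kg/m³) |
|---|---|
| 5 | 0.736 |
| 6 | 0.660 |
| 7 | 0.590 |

At 6 km, from the table: ρ = 0.660 kg/m³.
In steady level flight, lift balances weight: W = mg = 10100 × 9.81 = 99081 N.
q = ½ρv² = ½ × 0.66 × 125² = 5156 Pa.
Required CL = L/(qS) = 99081/(5156·29.3) = 0.6558.

CL = 0.656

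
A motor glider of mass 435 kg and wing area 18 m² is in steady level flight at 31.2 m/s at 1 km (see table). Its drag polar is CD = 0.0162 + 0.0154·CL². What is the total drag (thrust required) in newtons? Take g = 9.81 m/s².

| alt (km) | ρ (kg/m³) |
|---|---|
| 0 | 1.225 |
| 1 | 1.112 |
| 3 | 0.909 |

At 1 km, from the table: ρ = 1.112 kg/m³.
In steady level flight, lift balances weight: W = mg = 435 × 9.81 = 4267.4 N.
Dynamic pressure q = 0.5 × 1.112 × 31.2² = 541.2 Pa.
CL = W/(q·S) = 4267.4 / (541.2 × 18) = 0.438.
CD = 0.0162 + 0.0154 × 0.438² = 0.01915.
D = q·S·CD = 541.2 × 18 × 0.01915 = 186.6 N

D = 187 N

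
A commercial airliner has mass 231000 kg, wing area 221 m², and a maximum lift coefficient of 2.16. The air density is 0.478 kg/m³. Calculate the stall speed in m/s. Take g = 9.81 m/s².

V_stall = 141 m/s

Weight W = mg = 231000 × 9.81 = 2.266×10^6 N.
V_stall = √(2W/(ρ·S·CL,max)) = √(2 × 2.266×10^6 / (0.478 × 221 × 2.16))
V_stall = √19860 = 141 m/s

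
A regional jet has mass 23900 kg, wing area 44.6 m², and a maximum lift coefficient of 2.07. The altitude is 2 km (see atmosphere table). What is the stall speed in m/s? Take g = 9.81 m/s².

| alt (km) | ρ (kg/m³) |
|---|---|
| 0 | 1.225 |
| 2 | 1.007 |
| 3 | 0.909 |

V_stall = 71 m/s

At 2 km, from the table: ρ = 1.007 kg/m³.
Weight W = mg = 23900 × 9.81 = 2.345×10^5 N.
V_stall = √(2W/(ρ·S·CL,max)) = √(2 × 2.345×10^5 / (1.007 × 44.6 × 2.07))
V_stall = √5044 = 71 m/s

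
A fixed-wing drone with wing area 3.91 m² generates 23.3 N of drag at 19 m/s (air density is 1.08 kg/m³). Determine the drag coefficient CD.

From D = ½ρv²S·CD, rearranging gives CD = 2D/(ρv²S).
CD = 2 × 23.3 / (1.08 × 19² × 3.91) = 0.0306

CD = 0.0306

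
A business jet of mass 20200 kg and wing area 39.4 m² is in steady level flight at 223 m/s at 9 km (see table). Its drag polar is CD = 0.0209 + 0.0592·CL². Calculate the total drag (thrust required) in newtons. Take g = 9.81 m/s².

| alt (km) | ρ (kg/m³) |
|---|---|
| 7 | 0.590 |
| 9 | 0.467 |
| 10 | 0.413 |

D = 14600 N

At 9 km, from the table: ρ = 0.467 kg/m³.
Level flight ⇒ L = W = m·g = 20200 × 9.81 = 1.9816×10^5 N.
q = ½ρv² = ½ × 0.467 × 223² = 11610 Pa.
CL = W/(q·S) = 1.9816×10^5 / (11610 × 39.4) = 0.4331.
CD = 0.0209 + 0.0592 × 0.4331² = 0.03201.
D = q·S·CD = 11610 × 39.4 × 0.03201 = 14640 N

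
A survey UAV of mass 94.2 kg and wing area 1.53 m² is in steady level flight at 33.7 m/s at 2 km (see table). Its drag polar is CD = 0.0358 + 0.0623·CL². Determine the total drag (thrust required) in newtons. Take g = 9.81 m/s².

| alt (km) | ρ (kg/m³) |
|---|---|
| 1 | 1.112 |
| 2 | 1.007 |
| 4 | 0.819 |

At 2 km, from the table: ρ = 1.007 kg/m³.
Level flight ⇒ L = W = m·g = 94.2 × 9.81 = 924.1 N.
Dynamic pressure q = 0.5 × 1.007 × 33.7² = 571.8 Pa.
CL = 2W/(ρv²S) = 2×924.1/(1.007×33.7²×1.53) = 1.056.
CD = 0.0358 + 0.0623 × 1.056² = 0.1053.
D = q·S·CD = 571.8 × 1.53 × 0.1053 = 92.13 N

D = 92.1 N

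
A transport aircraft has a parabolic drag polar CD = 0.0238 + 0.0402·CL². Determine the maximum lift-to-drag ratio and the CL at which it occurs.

(L/D)max = 16.2, at CL = 0.769

For CD = CD0 + K·CL², (L/D)max occurs at CL* = √(CD0/K) and equals 1/(2√(K·CD0)).
(L/D)max = 1/(2√(0.0402 × 0.0238)) = 1/(2 × 0.03093) = 16.2
CL* = √(0.0238/0.0402) = 0.769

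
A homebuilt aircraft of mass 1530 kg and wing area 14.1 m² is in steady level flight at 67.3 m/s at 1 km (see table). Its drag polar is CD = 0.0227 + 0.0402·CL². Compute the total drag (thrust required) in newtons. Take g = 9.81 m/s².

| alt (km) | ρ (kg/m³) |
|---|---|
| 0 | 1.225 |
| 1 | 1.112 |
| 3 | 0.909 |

D = 1060 N

At 1 km, from the table: ρ = 1.112 kg/m³.
In steady level flight, lift balances weight: W = mg = 1530 × 9.81 = 15009 N.
Dynamic pressure q = 0.5 × 1.112 × 67.3² = 2518 Pa.
Required CL = L/(qS) = 15009/(2518·14.1) = 0.4227.
CD = 0.0227 + 0.0402 × 0.4227² = 0.02988.
D = q·S·CD = 2518 × 14.1 × 0.02988 = 1061 N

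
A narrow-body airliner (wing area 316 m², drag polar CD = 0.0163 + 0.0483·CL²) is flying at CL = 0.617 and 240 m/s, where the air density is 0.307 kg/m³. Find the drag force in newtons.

D = 96900 N

CD = 0.0163 + 0.0483 × 0.617² = 0.03469
D = ½ρv²S·CD = ½ × 0.307 × 240² × 316 × 0.03469 = 96900 N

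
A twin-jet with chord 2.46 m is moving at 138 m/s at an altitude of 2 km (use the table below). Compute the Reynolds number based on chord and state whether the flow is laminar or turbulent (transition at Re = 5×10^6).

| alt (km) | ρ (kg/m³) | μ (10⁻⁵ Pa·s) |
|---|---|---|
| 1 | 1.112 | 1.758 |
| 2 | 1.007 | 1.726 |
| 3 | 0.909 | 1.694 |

Re = 1.98×10^7 (turbulent)

At 2 km, from the table: ρ = 1.007 kg/m³, μ = 1.726×10⁻⁵ Pa·s.
Re = ρ·v·c/μ = 1.007 × 138 × 2.46 / (1.726×10⁻⁵) = 1.98×10^7
Since 1.98×10^7 > 5×10^6, the flow is turbulent.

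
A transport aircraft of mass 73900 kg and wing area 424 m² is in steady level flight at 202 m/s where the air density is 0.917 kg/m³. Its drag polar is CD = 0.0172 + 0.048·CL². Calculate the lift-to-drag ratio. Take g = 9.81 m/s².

Weight W = mg = 73900 × 9.81 = 7.2496×10^5 N; in level flight L = W.
q = ½ρv² = ½ × 0.917 × 202² = 18710 Pa.
CL = W/(q·S) = 7.2496×10^5 / (18710 × 424) = 0.09139.
CD = 0.0172 + 0.048 × 0.09139² = 0.0176.
L/D = CL/CD = 0.09139 / 0.0176 = 5.19

L/D = 5.19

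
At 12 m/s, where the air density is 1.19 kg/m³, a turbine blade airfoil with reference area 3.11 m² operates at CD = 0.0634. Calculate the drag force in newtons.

D = ½ρv²S·CD = ½ × 1.19 × 12² × 3.11 × 0.0634 = 16.9 N

D = 16.9 N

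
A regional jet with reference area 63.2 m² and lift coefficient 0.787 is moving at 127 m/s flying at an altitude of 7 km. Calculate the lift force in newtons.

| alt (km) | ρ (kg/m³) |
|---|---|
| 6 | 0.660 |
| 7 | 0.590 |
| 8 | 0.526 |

At 7 km, from the table: ρ = 0.590 kg/m³.
L = ½ρv²S·CL = ½ × 0.59 × 127² × 63.2 × 0.787 = 2.37×10^5 N ≈ 237 kN

L = 2.37×10^5 N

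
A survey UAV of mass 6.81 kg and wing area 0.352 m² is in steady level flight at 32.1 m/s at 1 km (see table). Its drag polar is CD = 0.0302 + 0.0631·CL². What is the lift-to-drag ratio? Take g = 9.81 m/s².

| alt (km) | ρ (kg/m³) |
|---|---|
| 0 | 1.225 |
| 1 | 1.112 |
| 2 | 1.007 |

L/D = 8.92

At 1 km, from the table: ρ = 1.112 kg/m³.
Weight W = mg = 6.81 × 9.81 = 66.806 N; in level flight L = W.
Dynamic pressure q = 0.5 × 1.112 × 32.1² = 572.9 Pa.
Required CL = L/(qS) = 66.806/(572.9·0.352) = 0.3313.
CD = 0.0302 + 0.0631 × 0.3313² = 0.03712.
L/D = CL/CD = 0.3313 / 0.03712 = 8.92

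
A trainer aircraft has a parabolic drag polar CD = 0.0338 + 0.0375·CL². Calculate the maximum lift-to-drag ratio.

For CD = CD0 + K·CL², (L/D)max occurs at CL* = √(CD0/K) and equals 1/(2√(K·CD0)).
(L/D)max = 1/(2√(0.0375 × 0.0338)) = 1/(2 × 0.0356) = 14

(L/D)max = 14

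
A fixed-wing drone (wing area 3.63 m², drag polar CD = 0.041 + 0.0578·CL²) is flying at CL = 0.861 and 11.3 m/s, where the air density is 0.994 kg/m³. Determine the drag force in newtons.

D = 19.3 N

CD = 0.041 + 0.0578 × 0.861² = 0.08385
D = ½ρv²S·CD = ½ × 0.994 × 11.3² × 3.63 × 0.08385 = 19.3 N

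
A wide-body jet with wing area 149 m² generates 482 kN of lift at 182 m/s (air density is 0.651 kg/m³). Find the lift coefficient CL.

From L = ½ρv²S·CL, rearranging gives CL = 2L/(ρv²S).
CL = 2 × 4.82×10^5 / (0.651 × 182² × 149) = 0.3

CL = 0.3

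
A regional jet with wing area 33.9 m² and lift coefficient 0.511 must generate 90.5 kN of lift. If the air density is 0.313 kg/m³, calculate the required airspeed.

v = 183 m/s

L = ½ρv²S·CL ⇒ v = √(2L/(ρ·S·CL))
v = √(2 × 90500 / (0.313 × 33.9 × 0.511)) = √33380 = 183 m/s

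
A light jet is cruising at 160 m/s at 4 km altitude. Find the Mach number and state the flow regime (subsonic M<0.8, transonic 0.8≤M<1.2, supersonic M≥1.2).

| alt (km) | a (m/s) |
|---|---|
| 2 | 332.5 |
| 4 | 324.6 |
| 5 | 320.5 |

At 4 km, from the table: a = 324.6 m/s.
M = v/a = 160 / 324.6 = 0.493
M = 0.493 → subsonic.

M = 0.493 (subsonic)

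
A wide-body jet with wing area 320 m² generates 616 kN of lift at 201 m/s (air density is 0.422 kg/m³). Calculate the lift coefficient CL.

CL = 0.226

From L = ½ρv²S·CL, rearranging gives CL = 2L/(ρv²S).
CL = 2 × 6.16×10^5 / (0.422 × 201² × 320) = 0.226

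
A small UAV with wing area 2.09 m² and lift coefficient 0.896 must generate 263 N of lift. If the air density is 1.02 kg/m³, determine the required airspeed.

L = ½ρv²S·CL ⇒ v = √(2L/(ρ·S·CL))
v = √(2 × 263 / (1.02 × 2.09 × 0.896)) = √275.4 = 16.6 m/s

v = 16.6 m/s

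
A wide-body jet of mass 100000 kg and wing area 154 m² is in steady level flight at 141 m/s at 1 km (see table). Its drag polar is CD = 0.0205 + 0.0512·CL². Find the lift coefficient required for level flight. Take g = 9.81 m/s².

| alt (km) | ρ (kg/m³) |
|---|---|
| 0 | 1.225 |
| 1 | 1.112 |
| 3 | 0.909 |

At 1 km, from the table: ρ = 1.112 kg/m³.
Weight W = mg = 100000 × 9.81 = 9.81×10^5 N; in level flight L = W.
q = ½ρv² = ½ × 1.112 × 141² = 11050 Pa.
Required CL = L/(qS) = 9.81×10^5/(11050·154) = 0.5763.

CL = 0.576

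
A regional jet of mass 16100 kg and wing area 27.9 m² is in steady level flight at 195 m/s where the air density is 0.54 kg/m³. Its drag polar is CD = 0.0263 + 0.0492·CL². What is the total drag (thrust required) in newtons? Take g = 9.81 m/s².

D = 11800 N

Level flight ⇒ L = W = m·g = 16100 × 9.81 = 1.5794×10^5 N.
q = ½ρv² = ½ × 0.54 × 195² = 10270 Pa.
CL = W/(q·S) = 1.5794×10^5 / (10270 × 27.9) = 0.5514.
CD = 0.0263 + 0.0492 × 0.5514² = 0.04126.
D = q·S·CD = 10270 × 27.9 × 0.04126 = 11820 N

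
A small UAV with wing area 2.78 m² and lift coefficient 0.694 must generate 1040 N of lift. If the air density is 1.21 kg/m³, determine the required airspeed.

L = ½ρv²S·CL ⇒ v = √(2L/(ρ·S·CL))
v = √(2 × 1040 / (1.21 × 2.78 × 0.694)) = √891 = 29.8 m/s

v = 29.8 m/s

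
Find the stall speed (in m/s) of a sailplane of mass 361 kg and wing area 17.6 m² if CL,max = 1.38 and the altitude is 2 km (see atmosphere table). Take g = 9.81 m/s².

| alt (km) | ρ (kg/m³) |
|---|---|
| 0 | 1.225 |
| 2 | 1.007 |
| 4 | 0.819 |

V_stall = 17 m/s

At 2 km, from the table: ρ = 1.007 kg/m³.
Stall occurs when L = W at CL,max. W = mg = 361 × 9.81 = 3541 N.
From L = ½ρV²S·CL,max = W: V_stall = √(2W/(ρSCL,max)) = √(2·3541/(1.007·17.6·1.38))
V_stall = √289.6 = 17 m/s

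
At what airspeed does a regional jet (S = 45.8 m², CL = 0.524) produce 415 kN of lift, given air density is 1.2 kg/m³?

L = ½ρv²S·CL ⇒ v = √(2L/(ρ·S·CL))
v = √(2 × 4.15×10^5 / (1.2 × 45.8 × 0.524)) = √28820 = 170 m/s

v = 170 m/s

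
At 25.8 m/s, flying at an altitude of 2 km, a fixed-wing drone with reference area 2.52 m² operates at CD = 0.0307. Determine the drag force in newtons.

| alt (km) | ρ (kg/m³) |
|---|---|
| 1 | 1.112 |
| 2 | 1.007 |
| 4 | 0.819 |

D = 25.9 N

At 2 km, from the table: ρ = 1.007 kg/m³.
D = ½ρv²S·CD = ½ × 1.007 × 25.8² × 2.52 × 0.0307 = 25.9 N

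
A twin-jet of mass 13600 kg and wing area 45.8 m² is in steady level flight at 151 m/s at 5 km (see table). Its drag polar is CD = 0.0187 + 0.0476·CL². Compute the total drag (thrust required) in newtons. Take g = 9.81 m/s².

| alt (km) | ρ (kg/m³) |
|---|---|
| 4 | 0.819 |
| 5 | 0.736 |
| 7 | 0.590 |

D = 9390 N

At 5 km, from the table: ρ = 0.736 kg/m³.
In steady level flight, lift balances weight: W = mg = 13600 × 9.81 = 1.3342×10^5 N.
Dynamic pressure q = 0.5 × 0.736 × 151² = 8391 Pa.
CL = 2W/(ρv²S) = 2×1.3342×10^5/(0.736×151²×45.8) = 0.3472.
CD = 0.0187 + 0.0476 × 0.3472² = 0.02444.
D = q·S·CD = 8391 × 45.8 × 0.02444 = 9391 N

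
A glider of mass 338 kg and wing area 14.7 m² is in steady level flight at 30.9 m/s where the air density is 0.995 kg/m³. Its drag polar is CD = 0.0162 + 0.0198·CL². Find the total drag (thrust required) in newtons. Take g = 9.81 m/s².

Weight W = mg = 338 × 9.81 = 3315.8 N; in level flight L = W.
q = ½ρv² = ½ × 0.995 × 30.9² = 475 Pa.
CL = 2W/(ρv²S) = 2×3315.8/(0.995×30.9²×14.7) = 0.4749.
CD = 0.0162 + 0.0198 × 0.4749² = 0.02066.
D = q·S·CD = 475 × 14.7 × 0.02066 = 144.3 N

D = 144 N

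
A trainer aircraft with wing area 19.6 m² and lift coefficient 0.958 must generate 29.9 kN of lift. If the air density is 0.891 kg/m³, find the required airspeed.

v = 59.8 m/s

L = ½ρv²S·CL ⇒ v = √(2L/(ρ·S·CL))
v = √(2 × 29900 / (0.891 × 19.6 × 0.958)) = √3574 = 59.8 m/s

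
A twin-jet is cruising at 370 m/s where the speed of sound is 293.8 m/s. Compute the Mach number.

M = 1.26

M = v/a = 370 / 293.8 = 1.26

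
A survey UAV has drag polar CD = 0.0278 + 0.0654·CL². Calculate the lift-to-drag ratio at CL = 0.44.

CD = 0.0278 + 0.0654 × 0.44² = 0.04046
L/D = CL/CD = 0.44 / 0.04046 = 10.9

L/D = 10.9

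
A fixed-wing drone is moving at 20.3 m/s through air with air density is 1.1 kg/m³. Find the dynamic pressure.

q = ½ρv² = ½ × 1.1 × 20.3² = 227 Pa

q = 227 Pa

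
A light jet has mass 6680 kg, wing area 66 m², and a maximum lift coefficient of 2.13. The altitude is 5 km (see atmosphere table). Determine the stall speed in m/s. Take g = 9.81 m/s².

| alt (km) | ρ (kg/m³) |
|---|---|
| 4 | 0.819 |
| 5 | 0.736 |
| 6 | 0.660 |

V_stall = 35.6 m/s

At 5 km, from the table: ρ = 0.736 kg/m³.
Weight W = mg = 6680 × 9.81 = 65530 N.
V_stall = √(2W/(ρ·S·CL,max)) = √(2 × 65530 / (0.736 × 66 × 2.13))
V_stall = √1267 = 35.6 m/s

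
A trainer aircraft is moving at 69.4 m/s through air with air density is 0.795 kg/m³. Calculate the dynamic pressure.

q = 1910 Pa

q = ½ρv² = ½ × 0.795 × 69.4² = 1910 Pa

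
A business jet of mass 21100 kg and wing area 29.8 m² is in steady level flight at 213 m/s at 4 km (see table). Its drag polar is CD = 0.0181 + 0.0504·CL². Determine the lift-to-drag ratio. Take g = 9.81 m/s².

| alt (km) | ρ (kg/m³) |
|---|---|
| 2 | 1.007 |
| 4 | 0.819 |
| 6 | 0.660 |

At 4 km, from the table: ρ = 0.819 kg/m³.
Level flight ⇒ L = W = m·g = 21100 × 9.81 = 2.0699×10^5 N.
q = ½ρv² = ½ × 0.819 × 213² = 18580 Pa.
CL = W/(q·S) = 2.0699×10^5 / (18580 × 29.8) = 0.3739.
CD = 0.0181 + 0.0504 × 0.3739² = 0.02514.
L/D = CL/CD = 0.3739 / 0.02514 = 14.9

L/D = 14.9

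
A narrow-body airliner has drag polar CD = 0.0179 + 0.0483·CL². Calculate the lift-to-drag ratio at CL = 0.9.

CD = 0.0179 + 0.0483 × 0.9² = 0.05702
L/D = CL/CD = 0.9 / 0.05702 = 15.8

L/D = 15.8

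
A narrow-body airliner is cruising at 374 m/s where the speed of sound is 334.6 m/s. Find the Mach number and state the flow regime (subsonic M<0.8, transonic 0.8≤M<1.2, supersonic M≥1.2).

M = 1.12 (transonic)

M = v/a = 374 / 334.6 = 1.12
M = 1.12 → transonic.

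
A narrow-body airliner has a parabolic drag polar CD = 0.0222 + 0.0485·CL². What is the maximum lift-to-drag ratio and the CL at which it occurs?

(L/D)max = 15.2, at CL = 0.677

For CD = CD0 + K·CL², (L/D)max occurs at CL* = √(CD0/K) and equals 1/(2√(K·CD0)).
(L/D)max = 1/(2√(0.0485 × 0.0222)) = 1/(2 × 0.03281) = 15.2
CL* = √(0.0222/0.0485) = 0.677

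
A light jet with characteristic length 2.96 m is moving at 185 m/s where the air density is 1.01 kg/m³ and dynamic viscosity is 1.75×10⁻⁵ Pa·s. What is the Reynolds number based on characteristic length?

Re = 3.16×10^7

Re = ρ·v·c/μ = 1.01 × 185 × 2.96 / (1.75×10⁻⁵) = 3.16×10^7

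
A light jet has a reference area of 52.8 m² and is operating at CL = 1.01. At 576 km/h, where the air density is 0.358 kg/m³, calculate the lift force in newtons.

Convert speed: v = 576 km/h ÷ 3.6 = 160 m/s.
Dynamic pressure q = ½ρv² = ½ × 0.358 × 160² = 4582 Pa.
L = q·S·CL = 4582 × 52.8 × 1.01 = 2.44×10^5 N ≈ 244 kN

L = 2.44×10^5 N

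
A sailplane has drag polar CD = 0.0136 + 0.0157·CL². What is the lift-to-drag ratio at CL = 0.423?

L/D = 25.8

CD = 0.0136 + 0.0157 × 0.423² = 0.01641
L/D = CL/CD = 0.423 / 0.01641 = 25.8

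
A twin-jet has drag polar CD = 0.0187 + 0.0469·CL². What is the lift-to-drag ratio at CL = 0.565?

L/D = 16.8

CD = 0.0187 + 0.0469 × 0.565² = 0.03367
L/D = CL/CD = 0.565 / 0.03367 = 16.8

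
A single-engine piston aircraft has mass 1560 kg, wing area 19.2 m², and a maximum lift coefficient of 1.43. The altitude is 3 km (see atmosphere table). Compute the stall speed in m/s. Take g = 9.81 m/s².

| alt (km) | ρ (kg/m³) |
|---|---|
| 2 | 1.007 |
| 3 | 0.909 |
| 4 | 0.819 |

At 3 km, from the table: ρ = 0.909 kg/m³.
Weight W = mg = 1560 × 9.81 = 15300 N.
V_stall = √(2W/(ρ·S·CL,max)) = √(2 × 15300 / (0.909 × 19.2 × 1.43))
V_stall = √1226 = 35 m/s

V_stall = 35 m/s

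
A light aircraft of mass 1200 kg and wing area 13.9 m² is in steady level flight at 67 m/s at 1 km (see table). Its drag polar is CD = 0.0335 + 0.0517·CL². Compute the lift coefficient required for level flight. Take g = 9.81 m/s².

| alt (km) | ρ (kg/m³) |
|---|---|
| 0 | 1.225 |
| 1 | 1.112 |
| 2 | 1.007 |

CL = 0.339

At 1 km, from the table: ρ = 1.112 kg/m³.
In steady level flight, lift balances weight: W = mg = 1200 × 9.81 = 11772 N.
q = ½ρv² = ½ × 1.112 × 67² = 2496 Pa.
Required CL = L/(qS) = 11772/(2496·13.9) = 0.3393.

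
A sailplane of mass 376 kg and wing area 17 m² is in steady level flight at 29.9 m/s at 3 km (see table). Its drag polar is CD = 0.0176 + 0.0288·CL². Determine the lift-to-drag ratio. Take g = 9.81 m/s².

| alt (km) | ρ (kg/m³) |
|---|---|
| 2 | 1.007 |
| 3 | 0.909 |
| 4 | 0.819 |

L/D = 20.7

At 3 km, from the table: ρ = 0.909 kg/m³.
Weight W = mg = 376 × 9.81 = 3688.6 N; in level flight L = W.
Dynamic pressure q = 0.5 × 0.909 × 29.9² = 406.3 Pa.
CL = 2W/(ρv²S) = 2×3688.6/(0.909×29.9²×17) = 0.534.
CD = 0.0176 + 0.0288 × 0.534² = 0.02581.
L/D = CL/CD = 0.534 / 0.02581 = 20.7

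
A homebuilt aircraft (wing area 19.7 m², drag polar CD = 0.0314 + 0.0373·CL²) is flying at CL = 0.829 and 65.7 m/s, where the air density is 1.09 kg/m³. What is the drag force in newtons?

D = 2640 N

CD = 0.0314 + 0.0373 × 0.829² = 0.05703
D = ½ρv²S·CD = ½ × 1.09 × 65.7² × 19.7 × 0.05703 = 2640 N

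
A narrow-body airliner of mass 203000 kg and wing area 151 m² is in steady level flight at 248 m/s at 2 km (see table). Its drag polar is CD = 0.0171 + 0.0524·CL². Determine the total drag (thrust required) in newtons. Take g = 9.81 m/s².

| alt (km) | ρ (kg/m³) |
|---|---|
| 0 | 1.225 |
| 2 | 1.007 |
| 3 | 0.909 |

D = 1.24×10^5 N

At 2 km, from the table: ρ = 1.007 kg/m³.
Level flight ⇒ L = W = m·g = 203000 × 9.81 = 1.9914×10^6 N.
Dynamic pressure q = 0.5 × 1.007 × 248² = 30970 Pa.
Required CL = L/(qS) = 1.9914×10^6/(30970·151) = 0.4259.
CD = 0.0171 + 0.0524 × 0.4259² = 0.0266.
D = q·S·CD = 30970 × 151 × 0.0266 = 1.244×10^5 N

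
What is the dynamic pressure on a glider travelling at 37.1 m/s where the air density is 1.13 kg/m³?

q = 778 Pa

q = ½ρv² = ½ × 1.13 × 37.1² = 778 Pa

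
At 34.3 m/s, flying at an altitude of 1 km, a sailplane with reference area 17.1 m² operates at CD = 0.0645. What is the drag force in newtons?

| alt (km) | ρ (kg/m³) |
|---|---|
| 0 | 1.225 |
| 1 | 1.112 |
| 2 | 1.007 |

D = 721 N

At 1 km, from the table: ρ = 1.112 kg/m³.
D = ½ρv²S·CD = ½ × 1.112 × 34.3² × 17.1 × 0.0645 = 721 N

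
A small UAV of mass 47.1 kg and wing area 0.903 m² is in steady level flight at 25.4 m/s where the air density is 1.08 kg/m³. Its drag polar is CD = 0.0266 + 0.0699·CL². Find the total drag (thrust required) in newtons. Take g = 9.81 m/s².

Level flight ⇒ L = W = m·g = 47.1 × 9.81 = 462.05 N.
q = ½ρv² = ½ × 1.08 × 25.4² = 348.4 Pa.
CL = W/(q·S) = 462.05 / (348.4 × 0.903) = 1.469.
CD = 0.0266 + 0.0699 × 1.469² = 0.1774.
D = q·S·CD = 348.4 × 0.903 × 0.1774 = 55.8 N

D = 55.8 N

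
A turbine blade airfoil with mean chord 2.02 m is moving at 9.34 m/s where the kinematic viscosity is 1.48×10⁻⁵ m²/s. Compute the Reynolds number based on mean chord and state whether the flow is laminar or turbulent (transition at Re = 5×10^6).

Re = v·c/ν = 9.34 × 2.02 / (1.48×10⁻⁵) = 1.27×10^6
Since 1.27×10^6 < 5×10^6, the flow is laminar.

Re = 1.27×10^6 (laminar)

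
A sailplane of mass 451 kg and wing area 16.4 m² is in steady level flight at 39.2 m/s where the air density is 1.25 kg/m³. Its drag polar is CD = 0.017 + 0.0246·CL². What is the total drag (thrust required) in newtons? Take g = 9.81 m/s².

D = 298 N

In steady level flight, lift balances weight: W = mg = 451 × 9.81 = 4424.3 N.
q = ½ρv² = ½ × 1.25 × 39.2² = 960.4 Pa.
CL = W/(q·S) = 4424.3 / (960.4 × 16.4) = 0.2809.
CD = 0.017 + 0.0246 × 0.2809² = 0.01894.
D = q·S·CD = 960.4 × 16.4 × 0.01894 = 298.3 N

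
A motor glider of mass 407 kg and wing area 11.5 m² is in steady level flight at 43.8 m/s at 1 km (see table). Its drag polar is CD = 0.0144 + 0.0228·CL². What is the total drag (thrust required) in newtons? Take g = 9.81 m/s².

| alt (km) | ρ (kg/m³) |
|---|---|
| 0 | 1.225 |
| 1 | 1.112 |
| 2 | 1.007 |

At 1 km, from the table: ρ = 1.112 kg/m³.
In steady level flight, lift balances weight: W = mg = 407 × 9.81 = 3992.7 N.
q = ½ρv² = ½ × 1.112 × 43.8² = 1067 Pa.
Required CL = L/(qS) = 3992.7/(1067·11.5) = 0.3255.
CD = 0.0144 + 0.0228 × 0.3255² = 0.01682.
D = q·S·CD = 1067 × 11.5 × 0.01682 = 206.3 N

D = 206 N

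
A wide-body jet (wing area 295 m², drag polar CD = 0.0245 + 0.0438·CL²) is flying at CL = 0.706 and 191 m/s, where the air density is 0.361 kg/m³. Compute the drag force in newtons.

D = 90000 N

CD = 0.0245 + 0.0438 × 0.706² = 0.04633
D = ½ρv²S·CD = ½ × 0.361 × 191² × 295 × 0.04633 = 90000 N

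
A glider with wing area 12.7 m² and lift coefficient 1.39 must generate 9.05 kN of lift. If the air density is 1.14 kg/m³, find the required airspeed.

L = ½ρv²S·CL ⇒ v = √(2L/(ρ·S·CL))
v = √(2 × 9050 / (1.14 × 12.7 × 1.39)) = √899.4 = 30 m/s

v = 30 m/s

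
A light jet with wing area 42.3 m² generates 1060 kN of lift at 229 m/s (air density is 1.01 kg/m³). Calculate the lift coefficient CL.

CL = 0.946

From L = ½ρv²S·CL, rearranging gives CL = 2L/(ρv²S).
CL = 2 × 1.06×10^6 / (1.01 × 229² × 42.3) = 0.946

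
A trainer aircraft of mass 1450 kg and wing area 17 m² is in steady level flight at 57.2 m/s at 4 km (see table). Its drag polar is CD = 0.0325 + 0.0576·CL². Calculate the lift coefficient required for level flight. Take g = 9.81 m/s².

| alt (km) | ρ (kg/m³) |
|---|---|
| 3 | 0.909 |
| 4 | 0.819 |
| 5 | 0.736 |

CL = 0.625

At 4 km, from the table: ρ = 0.819 kg/m³.
Level flight ⇒ L = W = m·g = 1450 × 9.81 = 14224 N.
q = ½ρv² = ½ × 0.819 × 57.2² = 1340 Pa.
CL = W/(q·S) = 14224 / (1340 × 17) = 0.6245.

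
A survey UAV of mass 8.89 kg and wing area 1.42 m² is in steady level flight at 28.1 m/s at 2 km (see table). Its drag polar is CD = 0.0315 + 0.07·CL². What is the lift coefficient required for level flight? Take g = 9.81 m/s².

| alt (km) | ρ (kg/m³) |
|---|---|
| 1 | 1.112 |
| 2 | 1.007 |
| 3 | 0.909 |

CL = 0.154

At 2 km, from the table: ρ = 1.007 kg/m³.
In steady level flight, lift balances weight: W = mg = 8.89 × 9.81 = 87.211 N.
Dynamic pressure q = 0.5 × 1.007 × 28.1² = 397.6 Pa.
CL = 2W/(ρv²S) = 2×87.211/(1.007×28.1²×1.42) = 0.1545.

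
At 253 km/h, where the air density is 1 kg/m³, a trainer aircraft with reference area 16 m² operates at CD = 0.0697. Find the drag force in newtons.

D = 2750 N

Convert speed: v = 253 km/h ÷ 3.6 = 70.28 m/s.
D = ½ρv²S·CD = ½ × 1 × 70.28² × 16 × 0.0697 = 2750 N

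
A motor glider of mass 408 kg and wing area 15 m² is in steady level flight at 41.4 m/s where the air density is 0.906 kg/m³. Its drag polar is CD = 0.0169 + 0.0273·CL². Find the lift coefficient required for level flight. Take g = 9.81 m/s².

Weight W = mg = 408 × 9.81 = 4002.5 N; in level flight L = W.
q = ½ρv² = ½ × 0.906 × 41.4² = 776.4 Pa.
Required CL = L/(qS) = 4002.5/(776.4·15) = 0.3437.

CL = 0.344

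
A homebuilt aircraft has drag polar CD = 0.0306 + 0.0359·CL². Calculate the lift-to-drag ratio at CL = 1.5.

CD = 0.0306 + 0.0359 × 1.5² = 0.1114
L/D = CL/CD = 1.5 / 0.1114 = 13.5

L/D = 13.5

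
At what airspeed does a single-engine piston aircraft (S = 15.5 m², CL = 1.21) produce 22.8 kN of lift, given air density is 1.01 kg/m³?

L = ½ρv²S·CL ⇒ v = √(2L/(ρ·S·CL))
v = √(2 × 22800 / (1.01 × 15.5 × 1.21)) = √2407 = 49.1 m/s

v = 49.1 m/s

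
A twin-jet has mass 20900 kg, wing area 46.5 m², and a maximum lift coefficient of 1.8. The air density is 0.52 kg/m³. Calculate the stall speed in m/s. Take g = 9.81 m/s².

Stall occurs when L = W at CL,max. W = mg = 20900 × 9.81 = 2.05×10^5 N.
V_stall = √(2W/(ρ·S·CL,max)) = √(2 × 2.05×10^5 / (0.52 × 46.5 × 1.8))
V_stall = √9421 = 97.1 m/s

V_stall = 97.1 m/s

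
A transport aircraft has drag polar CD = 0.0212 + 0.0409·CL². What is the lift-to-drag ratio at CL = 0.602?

L/D = 16.7

CD = 0.0212 + 0.0409 × 0.602² = 0.03602
L/D = CL/CD = 0.602 / 0.03602 = 16.7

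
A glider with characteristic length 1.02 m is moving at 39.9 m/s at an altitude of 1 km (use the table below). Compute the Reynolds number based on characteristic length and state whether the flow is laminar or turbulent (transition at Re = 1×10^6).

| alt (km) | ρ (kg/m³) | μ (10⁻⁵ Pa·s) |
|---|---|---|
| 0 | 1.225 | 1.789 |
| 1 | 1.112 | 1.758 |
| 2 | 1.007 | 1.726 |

Re = 2.57×10^6 (turbulent)

At 1 km, from the table: ρ = 1.112 kg/m³, μ = 1.758×10⁻⁵ Pa·s.
Re = ρ·v·c/μ = 1.112 × 39.9 × 1.02 / (1.758×10⁻⁵) = 2.57×10^6
Since 2.57×10^6 > 1×10^6, the flow is turbulent.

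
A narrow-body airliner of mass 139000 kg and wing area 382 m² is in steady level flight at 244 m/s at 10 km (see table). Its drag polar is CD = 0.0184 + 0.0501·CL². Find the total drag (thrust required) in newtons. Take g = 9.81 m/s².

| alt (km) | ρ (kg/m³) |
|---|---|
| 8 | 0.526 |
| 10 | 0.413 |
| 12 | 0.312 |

At 10 km, from the table: ρ = 0.413 kg/m³.
Weight W = mg = 139000 × 9.81 = 1.3636×10^6 N; in level flight L = W.
q = ½ρv² = ½ × 0.413 × 244² = 12290 Pa.
Required CL = L/(qS) = 1.3636×10^6/(12290·382) = 0.2903.
CD = 0.0184 + 0.0501 × 0.2903² = 0.02262.
D = q·S·CD = 12290 × 382 × 0.02262 = 1.062×10^5 N

D = 1.06×10^5 N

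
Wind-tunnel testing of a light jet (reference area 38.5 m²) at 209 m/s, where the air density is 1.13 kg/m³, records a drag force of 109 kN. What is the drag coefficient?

CD = 0.115

From D = ½ρv²S·CD, rearranging gives CD = 2D/(ρv²S).
CD = 2 × 1.09×10^5 / (1.13 × 209² × 38.5) = 0.115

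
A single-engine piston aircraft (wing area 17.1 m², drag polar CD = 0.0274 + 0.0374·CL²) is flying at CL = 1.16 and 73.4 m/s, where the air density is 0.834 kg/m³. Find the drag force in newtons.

CD = 0.0274 + 0.0374 × 1.16² = 0.07773
D = ½ρv²S·CD = ½ × 0.834 × 73.4² × 17.1 × 0.07773 = 2990 N

D = 2990 N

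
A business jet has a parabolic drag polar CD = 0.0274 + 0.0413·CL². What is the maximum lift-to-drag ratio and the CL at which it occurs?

For CD = CD0 + K·CL², (L/D)max occurs at CL* = √(CD0/K) and equals 1/(2√(K·CD0)).
(L/D)max = 1/(2√(0.0413 × 0.0274)) = 1/(2 × 0.03364) = 14.9
CL* = √(0.0274/0.0413) = 0.815

(L/D)max = 14.9, at CL = 0.815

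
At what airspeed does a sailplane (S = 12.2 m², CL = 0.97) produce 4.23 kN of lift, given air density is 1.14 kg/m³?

v = 25 m/s

L = ½ρv²S·CL ⇒ v = √(2L/(ρ·S·CL))
v = √(2 × 4230 / (1.14 × 12.2 × 0.97)) = √627.1 = 25 m/s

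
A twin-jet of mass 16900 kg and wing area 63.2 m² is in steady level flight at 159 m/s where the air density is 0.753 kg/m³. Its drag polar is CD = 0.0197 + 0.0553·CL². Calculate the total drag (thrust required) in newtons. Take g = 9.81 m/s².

Weight W = mg = 16900 × 9.81 = 1.6579×10^5 N; in level flight L = W.
Dynamic pressure q = 0.5 × 0.753 × 159² = 9518 Pa.
CL = W/(q·S) = 1.6579×10^5 / (9518 × 63.2) = 0.2756.
CD = 0.0197 + 0.0553 × 0.2756² = 0.0239.
D = q·S·CD = 9518 × 63.2 × 0.0239 = 14380 N

D = 14400 N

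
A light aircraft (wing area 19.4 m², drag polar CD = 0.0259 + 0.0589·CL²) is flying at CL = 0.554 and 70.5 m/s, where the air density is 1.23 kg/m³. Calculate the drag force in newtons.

D = 2610 N

CD = 0.0259 + 0.0589 × 0.554² = 0.04398
D = ½ρv²S·CD = ½ × 1.23 × 70.5² × 19.4 × 0.04398 = 2610 N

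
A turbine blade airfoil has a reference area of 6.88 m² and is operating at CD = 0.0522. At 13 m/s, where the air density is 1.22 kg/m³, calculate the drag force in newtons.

D = ½ρv²S·CD = ½ × 1.22 × 13² × 6.88 × 0.0522 = 37 N

D = 37 N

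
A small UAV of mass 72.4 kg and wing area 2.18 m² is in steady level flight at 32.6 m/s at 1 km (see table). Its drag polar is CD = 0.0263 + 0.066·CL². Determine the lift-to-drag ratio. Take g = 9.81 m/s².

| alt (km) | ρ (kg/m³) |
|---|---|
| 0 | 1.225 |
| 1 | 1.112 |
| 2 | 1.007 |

L/D = 11.9

At 1 km, from the table: ρ = 1.112 kg/m³.
In steady level flight, lift balances weight: W = mg = 72.4 × 9.81 = 710.24 N.
q = ½ρv² = ½ × 1.112 × 32.6² = 590.9 Pa.
CL = W/(q·S) = 710.24 / (590.9 × 2.18) = 0.5514.
CD = 0.0263 + 0.066 × 0.5514² = 0.04636.
L/D = CL/CD = 0.5514 / 0.04636 = 11.9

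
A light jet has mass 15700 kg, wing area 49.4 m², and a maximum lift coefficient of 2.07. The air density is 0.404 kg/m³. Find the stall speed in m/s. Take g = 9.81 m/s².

V_stall = 86.3 m/s

At stall, lift equals weight: L = W = m·g = 15700 × 9.81 = 1.54×10^5 N.
V_stall = √(2W/(ρ·S·CL,max)) = √(2 × 1.54×10^5 / (0.404 × 49.4 × 2.07))
V_stall = √7456 = 86.3 m/s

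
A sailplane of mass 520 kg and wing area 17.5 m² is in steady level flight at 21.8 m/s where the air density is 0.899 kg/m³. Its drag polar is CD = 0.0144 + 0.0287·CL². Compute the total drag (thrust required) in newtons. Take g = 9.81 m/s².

Weight W = mg = 520 × 9.81 = 5101.2 N; in level flight L = W.
Dynamic pressure q = 0.5 × 0.899 × 21.8² = 213.6 Pa.
Required CL = L/(qS) = 5101.2/(213.6·17.5) = 1.365.
CD = 0.0144 + 0.0287 × 1.365² = 0.06784.
D = q·S·CD = 213.6 × 17.5 × 0.06784 = 253.6 N

D = 254 N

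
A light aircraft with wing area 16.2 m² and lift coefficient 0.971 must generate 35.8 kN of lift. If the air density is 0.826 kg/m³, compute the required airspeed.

L = ½ρv²S·CL ⇒ v = √(2L/(ρ·S·CL))
v = √(2 × 35800 / (0.826 × 16.2 × 0.971)) = √5511 = 74.2 m/s

v = 74.2 m/s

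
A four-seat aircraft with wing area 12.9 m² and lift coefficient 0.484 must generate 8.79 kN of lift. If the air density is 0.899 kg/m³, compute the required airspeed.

L = ½ρv²S·CL ⇒ v = √(2L/(ρ·S·CL))
v = √(2 × 8790 / (0.899 × 12.9 × 0.484)) = √3132 = 56 m/s

v = 56 m/s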